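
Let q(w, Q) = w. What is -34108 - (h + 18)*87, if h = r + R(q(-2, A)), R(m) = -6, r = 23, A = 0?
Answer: -37153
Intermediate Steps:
h = 17 (h = 23 - 6 = 17)
-34108 - (h + 18)*87 = -34108 - (17 + 18)*87 = -34108 - 35*87 = -34108 - 1*3045 = -34108 - 3045 = -37153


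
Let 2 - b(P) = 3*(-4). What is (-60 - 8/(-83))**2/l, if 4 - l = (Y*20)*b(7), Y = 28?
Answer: -6180196/13495551 ≈ -0.45794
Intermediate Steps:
b(P) = 14 (b(P) = 2 - 3*(-4) = 2 - 1*(-12) = 2 + 12 = 14)
l = -7836 (l = 4 - 28*20*14 = 4 - 560*14 = 4 - 1*7840 = 4 - 7840 = -7836)
(-60 - 8/(-83))**2/l = (-60 - 8/(-83))**2/(-7836) = (-60 - 8*(-1/83))**2*(-1/7836) = (-60 + 8/83)**2*(-1/7836) = (-4972/83)**2*(-1/7836) = (24720784/6889)*(-1/7836) = -6180196/13495551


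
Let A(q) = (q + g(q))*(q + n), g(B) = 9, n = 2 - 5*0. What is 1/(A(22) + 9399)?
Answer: 1/10143 ≈ 9.8590e-5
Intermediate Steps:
n = 2 (n = 2 + 0 = 2)
A(q) = (2 + q)*(9 + q) (A(q) = (q + 9)*(q + 2) = (9 + q)*(2 + q) = (2 + q)*(9 + q))
1/(A(22) + 9399) = 1/((18 + 22² + 11*22) + 9399) = 1/((18 + 484 + 242) + 9399) = 1/(744 + 9399) = 1/10143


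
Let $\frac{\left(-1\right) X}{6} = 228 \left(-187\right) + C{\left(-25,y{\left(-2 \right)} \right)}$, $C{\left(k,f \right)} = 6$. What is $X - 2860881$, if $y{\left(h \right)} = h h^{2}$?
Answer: $-2605101$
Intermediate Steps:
$y{\left(h \right)} = h^{3}$
$X = 255780$ ($X = - 6 \left(228 \left(-187\right) + 6\right) = - 6 \left(-42636 + 6\right) = \left(-6\right) \left(-42630\right) = 255780$)
$X - 2860881 = 255780 - 2860881 = -2605101$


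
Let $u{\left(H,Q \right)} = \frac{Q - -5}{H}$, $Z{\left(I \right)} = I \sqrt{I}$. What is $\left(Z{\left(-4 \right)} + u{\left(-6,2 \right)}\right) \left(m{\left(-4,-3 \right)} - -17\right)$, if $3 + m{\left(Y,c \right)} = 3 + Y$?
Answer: $- \frac{91}{6} - 104 i \approx -15.167 - 104.0 i$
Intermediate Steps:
$m{\left(Y,c \right)} = Y$ ($m{\left(Y,c \right)} = -3 + \left(3 + Y\right) = Y$)
$Z{\left(I \right)} = I^{\frac{3}{2}}$
$u{\left(H,Q \right)} = \frac{5 + Q}{H}$ ($u{\left(H,Q \right)} = \frac{Q + 5}{H} = \frac{5 + Q}{H}$)
$\left(Z{\left(-4 \right)} + u{\left(-6,2 \right)}\right) \left(m{\left(-4,-3 \right)} - -17\right) = \left(\left(-4\right)^{\frac{3}{2}} + \frac{5 + 2}{-6}\right) \left(-4 - -17\right) = \left(- 8 i - \frac{7}{6}\right) \left(-4 + 17\right) = \left(- 8 i - \frac{7}{6}\right) 13 = \left(- \frac{7}{6} - 8 i\right) 13 = - \frac{91}{6} - 104 i$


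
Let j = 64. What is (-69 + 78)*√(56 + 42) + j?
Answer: 64 + 63*√2 ≈ 153.10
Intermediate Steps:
(-69 + 78)*√(56 + 42) + j = (-69 + 78)*√(56 + 42) + 64 = 9*√98 + 64 = 9*(7*√2) + 64 = 63*√2 + 64 = 64 + 63*√2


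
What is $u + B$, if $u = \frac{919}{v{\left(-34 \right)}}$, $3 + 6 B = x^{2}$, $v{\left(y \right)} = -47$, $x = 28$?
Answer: $\frac{31193}{282} \approx 110.61$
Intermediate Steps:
$B = \frac{781}{6}$ ($B = - \frac{1}{2} + \frac{28^{2}}{6} = - \frac{1}{2} + \frac{1}{6} \cdot 784 = - \frac{1}{2} + \frac{392}{3} = \frac{781}{6} \approx 130.17$)
$u = - \frac{919}{47}$ ($u = \frac{919}{-47} = 919 \left(- \frac{1}{47}\right) = - \frac{919}{47} \approx -19.553$)
$u + B = - \frac{919}{47} + \frac{781}{6} = \frac{31193}{282}$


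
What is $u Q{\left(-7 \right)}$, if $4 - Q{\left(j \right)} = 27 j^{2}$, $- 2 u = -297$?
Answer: $- \frac{391743}{2} \approx -1.9587 \cdot 10^{5}$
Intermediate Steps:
$u = \frac{297}{2}$ ($u = \left(- \frac{1}{2}\right) \left(-297\right) = \frac{297}{2} \approx 148.5$)
$Q{\left(j \right)} = 4 - 27 j^{2}$
$u Q{\left(-7 \right)} = \frac{297 \left(4 - 27 \left(-7\right)^{2}\right)}{2} = \frac{297 \left(4 - 1323\right)}{2} = \frac{297}{2} \left(-1319\right) = - \frac{391743}{2}$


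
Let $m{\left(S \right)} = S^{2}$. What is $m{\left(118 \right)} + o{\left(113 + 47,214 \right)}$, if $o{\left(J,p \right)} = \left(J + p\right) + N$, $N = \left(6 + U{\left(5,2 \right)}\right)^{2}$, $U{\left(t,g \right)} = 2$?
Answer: $14362$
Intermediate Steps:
$N = 64$ ($N = \left(6 + 2\right)^{2} = 8^{2} = 64$)
$o{\left(J,p \right)} = 64 + J + p$ ($o{\left(J,p \right)} = \left(J + p\right) + 64 = 64 + J + p$)
$m{\left(118 \right)} + o{\left(113 + 47,214 \right)} = 118^{2} + \left(64 + \left(113 + 47\right) + 214\right) = 13924 + \left(64 + 160 + 214\right) = 13924 + 438 = 14362$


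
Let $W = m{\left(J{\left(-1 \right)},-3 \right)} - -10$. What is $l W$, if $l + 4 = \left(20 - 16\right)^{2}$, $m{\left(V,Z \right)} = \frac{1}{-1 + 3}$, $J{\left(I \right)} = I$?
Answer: $126$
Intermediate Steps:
$m{\left(V,Z \right)} = \frac{1}{2}$
$l = 12$ ($l = -4 + \left(20 - 16\right)^{2} = -4 + 4^{2} = -4 + 16 = 12$)
$W = \frac{21}{2}$ ($W = \frac{1}{2} - -10 = \frac{1}{2} + 10 = \frac{21}{2} \approx 10.5$)
$l W = 12 \cdot \frac{21}{2} = 126$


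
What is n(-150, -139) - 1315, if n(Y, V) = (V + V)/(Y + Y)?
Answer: -197111/150 ≈ -1314.1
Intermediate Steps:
n(Y, V) = V/Y (n(Y, V) = (2*V)/((2*Y)) = (2*V)*(1/(2*Y)) = V/Y)
n(-150, -139) - 1315 = -139/(-150) - 1315 = -139*(-1/150) - 1315 = 139/150 - 1315 = -197111/150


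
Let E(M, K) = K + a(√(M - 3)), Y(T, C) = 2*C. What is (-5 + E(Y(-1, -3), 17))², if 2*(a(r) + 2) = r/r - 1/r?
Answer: 992/9 + 7*I/2 ≈ 110.22 + 3.5*I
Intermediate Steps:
a(r) = -3/2 - 1/(2*r) (a(r) = -2 + (r/r - 1/r)/2 = -2 + (1 - 1/r)/2 = -2 + (½ - 1/(2*r)) = -3/2 - 1/(2*r))
E(M, K) = K + (-1 - 3*√(-3 + M))/(2*√(-3 + M)) (E(M, K) = K + (-1 - 3*√(M - 3))/(2*(√(M - 3))) = K + (-1 - 3*√(-3 + M))/(2*(√(-3 + M))) = K + (-1 - 3*√(-3 + M))/(2*√(-3 + M)))
(-5 + E(Y(-1, -3), 17))² = (-5 + (-3/2 + 17 - 1/(2*√(-3 + 2*(-3)))))² = (-5 + (-3/2 + 17 - 1/(2*√(-3 - 6))))² = (-5 + (-3/2 + 17 - (-1)*I/6))² = (-5 + (-3/2 + 17 + I/6))² = (-5 + (31/2 + I/6))² = (21/2 + I/6)²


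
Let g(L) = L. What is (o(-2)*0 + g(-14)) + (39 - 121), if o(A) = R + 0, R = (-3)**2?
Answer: -96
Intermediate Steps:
R = 9
o(A) = 9 (o(A) = 9 + 0 = 9)
(o(-2)*0 + g(-14)) + (39 - 121) = (9*0 - 14) + (39 - 121) = (0 - 14) - 82 = -14 - 82 = -96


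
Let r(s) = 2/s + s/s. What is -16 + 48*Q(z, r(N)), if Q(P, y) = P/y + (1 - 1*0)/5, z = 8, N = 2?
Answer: 928/5 ≈ 185.60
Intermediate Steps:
r(s) = 1 + 2/s (r(s) = 2/s + 1 = 1 + 2/s)
Q(P, y) = ⅕ + P/y (Q(P, y) = P/y + (1 + 0)*(⅕) = P/y + 1*(⅕) = P/y + ⅕ = ⅕ + P/y)
-16 + 48*Q(z, r(N)) = -16 + 48*((8 + ((2 + 2)/2)/5)/(((2 + 2)/2))) = -16 + 48*((8 + ((½)*4)/5)/(((½)*4))) = -16 + 48*((8 + (⅕)*2)/2) = -16 + 48*((8 + ⅖)/2) = -16 + 48*((½)*(42/5)) = -16 + 48*(21/5) = -16 + 1008/5 = 928/5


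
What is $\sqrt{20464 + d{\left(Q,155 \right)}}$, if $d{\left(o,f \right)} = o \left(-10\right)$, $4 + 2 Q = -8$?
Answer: $2 \sqrt{5131} \approx 143.26$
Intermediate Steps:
$Q = -6$ ($Q = -2 + \frac{1}{2} \left(-8\right) = -2 - 4 = -6$)
$d{\left(o,f \right)} = - 10 o$
$\sqrt{20464 + d{\left(Q,155 \right)}} = \sqrt{20464 - -60} = \sqrt{20464 + 60} = \sqrt{20524} = 2 \sqrt{5131}$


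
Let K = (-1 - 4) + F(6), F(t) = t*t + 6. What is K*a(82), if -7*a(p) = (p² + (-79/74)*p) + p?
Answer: -248583/7 ≈ -35512.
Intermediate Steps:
F(t) = 6 + t² (F(t) = t² + 6 = 6 + t²)
a(p) = -p²/7 + 5*p/518 (a(p) = -((p² + (-79/74)*p) + p)/7 = -((p² + (-79*1/74)*p) + p)/7 = -((p² - 79*p/74) + p)/7 = -(p² - 5*p/74)/7 = -p²/7 + 5*p/518)
K = 37 (K = (-1 - 4) + (6 + 6²) = -5 + (6 + 36) = -5 + 42 = 37)
K*a(82) = 37*((1/518)*82*(5 - 74*82)) = 37*((1/518)*82*(5 - 6068)) = 37*((1/518)*82*(-6063)) = 37*(-248583/259) = -248583/7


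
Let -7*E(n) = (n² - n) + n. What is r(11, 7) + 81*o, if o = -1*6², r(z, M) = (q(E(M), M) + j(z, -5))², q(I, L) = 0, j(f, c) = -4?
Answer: -2900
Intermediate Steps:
E(n) = -n²/7 (E(n) = -((n² - n) + n)/7 = -n²/7)
r(z, M) = 16 (r(z, M) = (0 - 4)² = (-4)² = 16)
o = -36 (o = -1*36 = -36)
r(11, 7) + 81*o = 16 + 81*(-36) = 16 - 2916 = -2900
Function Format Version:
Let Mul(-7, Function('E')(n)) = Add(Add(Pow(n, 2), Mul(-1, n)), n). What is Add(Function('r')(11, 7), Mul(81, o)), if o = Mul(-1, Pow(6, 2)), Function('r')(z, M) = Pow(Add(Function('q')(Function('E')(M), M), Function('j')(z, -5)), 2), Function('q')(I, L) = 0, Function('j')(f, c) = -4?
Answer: -2900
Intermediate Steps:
Function('E')(n) = Mul(Rational(-1, 7), Pow(n, 2)) (Function('E')(n) = Mul(Rational(-1, 7), Add(Add(Pow(n, 2), Mul(-1, n)), n)) = Mul(Rational(-1, 7), Pow(n, 2)))
Function('r')(z, M) = 16 (Function('r')(z, M) = Pow(Add(0, -4), 2) = Pow(-4, 2) = 16)
o = -36 (o = Mul(-1, 36) = -36)
Add(Function('r')(11, 7), Mul(81, o)) = Add(16, Mul(81, -36)) = Add(16, -2916) = -2900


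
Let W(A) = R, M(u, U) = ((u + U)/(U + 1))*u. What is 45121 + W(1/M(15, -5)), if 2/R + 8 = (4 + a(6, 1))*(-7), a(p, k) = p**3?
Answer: 34923653/774 ≈ 45121.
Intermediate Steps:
M(u, U) = u*(U + u)/(1 + U) (M(u, U) = ((U + u)/(1 + U))*u = u*(U + u)/(1 + U))
R = -1/774 (R = 2/(-8 + (4 + 6**3)*(-7)) = 2/(-8 + (4 + 216)*(-7)) = 2/(-8 + 220*(-7)) = 2/(-8 - 1540) = 2/(-1548) = 2*(-1/1548) = -1/774 ≈ -0.0012920)
W(A) = -1/774
45121 + W(1/M(15, -5)) = 45121 - 1/774 = 34923653/774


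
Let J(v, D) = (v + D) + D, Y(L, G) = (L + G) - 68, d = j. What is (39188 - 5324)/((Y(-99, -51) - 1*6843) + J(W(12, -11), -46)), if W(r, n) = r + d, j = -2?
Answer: -11288/2381 ≈ -4.7409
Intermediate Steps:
d = -2
Y(L, G) = -68 + G + L (Y(L, G) = (G + L) - 68 = -68 + G + L)
W(r, n) = -2 + r (W(r, n) = r - 2 = -2 + r)
J(v, D) = v + 2*D (J(v, D) = (D + v) + D = v + 2*D)
(39188 - 5324)/((Y(-99, -51) - 1*6843) + J(W(12, -11), -46)) = (39188 - 5324)/(((-68 - 51 - 99) - 1*6843) + ((-2 + 12) + 2*(-46))) = 33864/((-218 - 6843) + (10 - 92)) = 33864/(-7061 - 82) = 33864/(-7143) = 33864*(-1/7143) = -11288/2381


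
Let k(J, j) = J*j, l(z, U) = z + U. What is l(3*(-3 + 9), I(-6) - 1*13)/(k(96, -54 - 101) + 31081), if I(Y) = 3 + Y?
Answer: 2/16201 ≈ 0.00012345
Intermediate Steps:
l(z, U) = U + z
l(3*(-3 + 9), I(-6) - 1*13)/(k(96, -54 - 101) + 31081) = (((3 - 6) - 1*13) + 3*(-3 + 9))/(96*(-54 - 101) + 31081) = ((-3 - 13) + 3*6)/(96*(-155) + 31081) = (-16 + 18)/(-14880 + 31081) = 2/16201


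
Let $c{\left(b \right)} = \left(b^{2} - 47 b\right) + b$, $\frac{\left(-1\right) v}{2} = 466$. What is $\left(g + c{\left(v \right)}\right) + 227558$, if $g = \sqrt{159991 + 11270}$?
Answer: $1139054 + 3 \sqrt{19029} \approx 1.1395 \cdot 10^{6}$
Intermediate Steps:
$v = -932$ ($v = \left(-2\right) 466 = -932$)
$c{\left(b \right)} = b^{2} - 46 b$
$g = 3 \sqrt{19029}$ ($g = \sqrt{171261} = 3 \sqrt{19029} \approx 413.84$)
$\left(g + c{\left(v \right)}\right) + 227558 = \left(3 \sqrt{19029} - 932 \left(-46 - 932\right)\right) + 227558 = \left(3 \sqrt{19029} - -911496\right) + 227558 = \left(3 \sqrt{19029} + 911496\right) + 227558 = \left(911496 + 3 \sqrt{19029}\right) + 227558 = 1139054 + 3 \sqrt{19029}$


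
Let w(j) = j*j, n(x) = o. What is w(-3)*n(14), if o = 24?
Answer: 216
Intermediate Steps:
n(x) = 24
w(j) = j²
w(-3)*n(14) = (-3)²*24 = 9*24 = 216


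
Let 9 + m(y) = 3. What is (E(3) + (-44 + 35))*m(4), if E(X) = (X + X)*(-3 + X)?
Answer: 54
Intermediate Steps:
m(y) = -6 (m(y) = -9 + 3 = -6)
E(X) = 2*X*(-3 + X) (E(X) = (2*X)*(-3 + X) = 2*X*(-3 + X))
(E(3) + (-44 + 35))*m(4) = (2*3*(-3 + 3) + (-44 + 35))*(-6) = (2*3*0 - 9)*(-6) = (0 - 9)*(-6) = -9*(-6) = 54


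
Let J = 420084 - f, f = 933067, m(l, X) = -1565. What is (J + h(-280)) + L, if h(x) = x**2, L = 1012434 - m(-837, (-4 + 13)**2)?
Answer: 579416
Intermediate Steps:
J = -512983 (J = 420084 - 1*933067 = 420084 - 933067 = -512983)
L = 1013999 (L = 1012434 - 1*(-1565) = 1012434 + 1565 = 1013999)
(J + h(-280)) + L = (-512983 + (-280)**2) + 1013999 = (-512983 + 78400) + 1013999 = -434583 + 1013999 = 579416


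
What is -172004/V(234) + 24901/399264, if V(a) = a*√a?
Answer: 24901/399264 - 43001*√26/4563 ≈ -47.990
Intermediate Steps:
V(a) = a^(3/2)
-172004/V(234) + 24901/399264 = -172004*√26/18252 + 24901/399264 = -172004*√26/18252 + 24901*(1/399264) = -43001*√26/4563 + 24901/399264 = 24901/399264 - 43001*√26/4563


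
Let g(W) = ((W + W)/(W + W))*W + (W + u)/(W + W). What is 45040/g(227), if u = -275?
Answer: 2044816/10301 ≈ 198.51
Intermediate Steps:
g(W) = W + (-275 + W)/(2*W) (g(W) = ((W + W)/(W + W))*W + (W - 275)/(W + W) = ((2*W)/((2*W)))*W + (-275 + W)/((2*W)) = ((2*W)*(1/(2*W)))*W + (-275 + W)*(1/(2*W)) = 1*W + (-275 + W)/(2*W) = W + (-275 + W)/(2*W))
45040/g(227) = 45040/(½ + 227 - 275/2/227) = 45040/(½ + 227 - 275/2*1/227) = 45040/(½ + 227 - 275/454) = 45040/(51505/227) = 45040*(227/51505) = 2044816/10301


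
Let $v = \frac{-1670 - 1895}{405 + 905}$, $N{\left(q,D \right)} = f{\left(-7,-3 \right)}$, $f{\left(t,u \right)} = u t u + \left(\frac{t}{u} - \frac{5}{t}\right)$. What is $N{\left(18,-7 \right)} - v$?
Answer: $- \frac{314885}{5502} \approx -57.231$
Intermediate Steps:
$f{\left(t,u \right)} = - \frac{5}{t} + \frac{t}{u} + t u^{2}$ ($f{\left(t,u \right)} = t u u + \left(- \frac{5}{t} + \frac{t}{u}\right) = t u^{2} + \left(- \frac{5}{t} + \frac{t}{u}\right) = - \frac{5}{t} + \frac{t}{u} + t u^{2}$)
$N{\left(q,D \right)} = - \frac{1259}{21}$ ($N{\left(q,D \right)} = - \frac{5}{-7} - \frac{7}{-3} - 7 \left(-3\right)^{2} = \left(-5\right) \left(- \frac{1}{7}\right) - - \frac{7}{3} - 63 = \frac{5}{7} + \frac{7}{3} - 63 = - \frac{1259}{21}$)
$v = - \frac{713}{262}$ ($v = - \frac{3565}{1310} = \left(-3565\right) \frac{1}{1310} = - \frac{713}{262} \approx -2.7214$)
$N{\left(18,-7 \right)} - v = - \frac{1259}{21} - - \frac{713}{262} = - \frac{1259}{21} + \frac{713}{262} = - \frac{314885}{5502}$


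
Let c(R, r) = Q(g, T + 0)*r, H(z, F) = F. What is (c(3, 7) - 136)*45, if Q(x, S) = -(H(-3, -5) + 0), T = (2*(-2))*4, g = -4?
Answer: -4545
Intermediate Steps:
T = -16 (T = -4*4 = -16)
Q(x, S) = 5 (Q(x, S) = -(-5 + 0) = -1*(-5) = 5)
c(R, r) = 5*r
(c(3, 7) - 136)*45 = (5*7 - 136)*45 = (35 - 136)*45 = -101*45 = -4545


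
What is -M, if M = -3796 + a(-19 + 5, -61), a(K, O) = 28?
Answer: 3768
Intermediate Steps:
M = -3768 (M = -3796 + 28 = -3768)
-M = -1*(-3768) = 3768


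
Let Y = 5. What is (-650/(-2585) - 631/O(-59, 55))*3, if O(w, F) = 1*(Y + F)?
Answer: -318427/10340 ≈ -30.796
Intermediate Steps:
O(w, F) = 5 + F (O(w, F) = 1*(5 + F) = 5 + F)
(-650/(-2585) - 631/O(-59, 55))*3 = (-650/(-2585) - 631/(5 + 55))*3 = (-650*(-1/2585) - 631/60)*3 = (130/517 - 631*1/60)*3 = (130/517 - 631/60)*3 = -318427/31020*3 = -318427/10340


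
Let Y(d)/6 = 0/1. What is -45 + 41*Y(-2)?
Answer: -45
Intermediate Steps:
Y(d) = 0 (Y(d) = 6*(0/1) = 6*(0*1) = 6*0 = 0)
-45 + 41*Y(-2) = -45 + 41*0 = -45 + 0 = -45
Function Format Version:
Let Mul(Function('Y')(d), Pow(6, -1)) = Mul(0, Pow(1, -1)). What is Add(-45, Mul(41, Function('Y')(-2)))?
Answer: -45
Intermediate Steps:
Function('Y')(d) = 0 (Function('Y')(d) = Mul(6, Mul(0, Pow(1, -1))) = Mul(6, Mul(0, 1)) = Mul(6, 0) = 0)
Add(-45, Mul(41, Function('Y')(-2))) = Add(-45, Mul(41, 0)) = Add(-45, 0) = -45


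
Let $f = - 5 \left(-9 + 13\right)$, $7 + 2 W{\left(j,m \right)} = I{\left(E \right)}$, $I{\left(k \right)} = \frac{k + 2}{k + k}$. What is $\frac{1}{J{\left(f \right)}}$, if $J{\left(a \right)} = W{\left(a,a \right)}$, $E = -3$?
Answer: $- \frac{12}{41} \approx -0.29268$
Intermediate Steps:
$I{\left(k \right)} = \frac{2 + k}{2 k}$
$W{\left(j,m \right)} = - \frac{41}{12}$ ($W{\left(j,m \right)} = - \frac{7}{2} + \frac{\frac{1}{2} \frac{1}{-3} \left(2 - 3\right)}{2} = - \frac{7}{2} + \frac{\frac{1}{2} \left(- \frac{1}{3}\right) \left(-1\right)}{2} = - \frac{7}{2} + \frac{1}{2} \cdot \frac{1}{6} = - \frac{7}{2} + \frac{1}{12} = - \frac{41}{12}$)
$f = -20$ ($f = \left(-5\right) 4 = -20$)
$J{\left(a \right)} = - \frac{41}{12}$
$\frac{1}{J{\left(f \right)}} = \frac{1}{- \frac{41}{12}} = - \frac{12}{41}$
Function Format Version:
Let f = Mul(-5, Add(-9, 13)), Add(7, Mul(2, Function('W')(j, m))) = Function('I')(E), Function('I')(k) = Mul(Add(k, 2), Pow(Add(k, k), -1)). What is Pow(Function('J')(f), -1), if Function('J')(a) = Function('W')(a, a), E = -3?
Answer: Rational(-12, 41) ≈ -0.29268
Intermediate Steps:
Function('I')(k) = Mul(Rational(1, 2), Pow(k, -1), Add(2, k)) (Function('I')(k) = Mul(Add(2, k), Pow(Mul(2, k), -1)) = Mul(Add(2, k), Mul(Rational(1, 2), Pow(k, -1))) = Mul(Rational(1, 2), Pow(k, -1), Add(2, k)))
Function('W')(j, m) = Rational(-41, 12) (Function('W')(j, m) = Add(Rational(-7, 2), Mul(Rational(1, 2), Mul(Rational(1, 2), Pow(-3, -1), Add(2, -3)))) = Add(Rational(-7, 2), Mul(Rational(1, 2), Mul(Rational(1, 2), Rational(-1, 3), -1))) = Add(Rational(-7, 2), Mul(Rational(1, 2), Rational(1, 6))) = Add(Rational(-7, 2), Rational(1, 12)) = Rational(-41, 12))
f = -20 (f = Mul(-5, 4) = -20)
Function('J')(a) = Rational(-41, 12)
Pow(Function('J')(f), -1) = Pow(Rational(-41, 12), -1) = Rational(-12, 41)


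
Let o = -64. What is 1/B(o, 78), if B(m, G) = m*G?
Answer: -1/4992 ≈ -0.00020032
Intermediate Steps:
B(m, G) = G*m
1/B(o, 78) = 1/(78*(-64)) = 1/(-4992) = -1/4992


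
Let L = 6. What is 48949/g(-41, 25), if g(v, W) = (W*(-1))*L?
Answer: -48949/150 ≈ -326.33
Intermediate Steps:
g(v, W) = -6*W (g(v, W) = (W*(-1))*6 = -W*6 = -6*W)
48949/g(-41, 25) = 48949/((-6*25)) = 48949/(-150) = 48949*(-1/150) = -48949/150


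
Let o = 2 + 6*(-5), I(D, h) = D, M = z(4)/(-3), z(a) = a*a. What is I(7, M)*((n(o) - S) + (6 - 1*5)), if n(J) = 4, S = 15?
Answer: -70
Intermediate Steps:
z(a) = a²
M = -16/3 (M = 4²/(-3) = 16*(-⅓) = -16/3 ≈ -5.3333)
o = -28 (o = 2 - 30 = -28)
I(7, M)*((n(o) - S) + (6 - 1*5)) = 7*((4 - 1*15) + (6 - 1*5)) = 7*((4 - 15) + (6 - 5)) = 7*(-11 + 1) = 7*(-10) = -70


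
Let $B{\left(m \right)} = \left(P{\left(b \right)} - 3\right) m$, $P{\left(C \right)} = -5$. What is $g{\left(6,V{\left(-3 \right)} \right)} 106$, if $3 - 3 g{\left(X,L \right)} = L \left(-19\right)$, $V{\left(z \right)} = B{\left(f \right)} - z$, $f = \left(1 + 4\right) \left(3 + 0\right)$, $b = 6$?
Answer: $-78440$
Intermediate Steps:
$f = 15$ ($f = 5 \cdot 3 = 15$)
$B{\left(m \right)} = - 8 m$ ($B{\left(m \right)} = \left(-5 - 3\right) m = - 8 m$)
$V{\left(z \right)} = -120 - z$ ($V{\left(z \right)} = \left(-8\right) 15 - z = -120 - z$)
$g{\left(X,L \right)} = 1 + \frac{19 L}{3}$ ($g{\left(X,L \right)} = 1 - \frac{L \left(-19\right)}{3} = 1 - \frac{\left(-19\right) L}{3} = 1 + \frac{19 L}{3}$)
$g{\left(6,V{\left(-3 \right)} \right)} 106 = \left(1 + \frac{19 \left(-120 - -3\right)}{3}\right) 106 = \left(1 + \frac{19 \left(-120 + 3\right)}{3}\right) 106 = \left(1 + \frac{19}{3} \left(-117\right)\right) 106 = \left(1 - 741\right) 106 = \left(-740\right) 106 = -78440$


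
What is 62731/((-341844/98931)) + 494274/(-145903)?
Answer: -301882966857613/16625355044 ≈ -18158.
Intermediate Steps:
62731/((-341844/98931)) + 494274/(-145903) = 62731/((-341844*1/98931)) + 494274*(-1/145903) = 62731/(-113948/32977) - 494274/145903 = 62731*(-32977/113948) - 494274/145903 = -2068680187/113948 - 494274/145903 = -301882966857613/16625355044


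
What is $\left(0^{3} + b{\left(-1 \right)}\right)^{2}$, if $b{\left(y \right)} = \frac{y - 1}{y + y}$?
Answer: $1$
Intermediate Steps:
$b{\left(y \right)} = \frac{-1 + y}{2 y}$
$\left(0^{3} + b{\left(-1 \right)}\right)^{2} = \left(0^{3} + \frac{-1 - 1}{2 \left(-1\right)}\right)^{2} = \left(0 + \frac{1}{2} \left(-1\right) \left(-2\right)\right)^{2} = \left(0 + 1\right)^{2} = 1^{2} = 1$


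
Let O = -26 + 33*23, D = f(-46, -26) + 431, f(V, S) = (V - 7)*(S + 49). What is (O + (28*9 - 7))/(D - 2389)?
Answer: -326/1059 ≈ -0.30784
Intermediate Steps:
f(V, S) = (-7 + V)*(49 + S)
D = -788 (D = (-343 - 7*(-26) + 49*(-46) - 26*(-46)) + 431 = (-343 + 182 - 2254 + 1196) + 431 = -1219 + 431 = -788)
O = 733 (O = -26 + 759 = 733)
(O + (28*9 - 7))/(D - 2389) = (733 + (28*9 - 7))/(-788 - 2389) = (733 + (252 - 7))/(-3177) = (733 + 245)*(-1/3177) = 978*(-1/3177) = -326/1059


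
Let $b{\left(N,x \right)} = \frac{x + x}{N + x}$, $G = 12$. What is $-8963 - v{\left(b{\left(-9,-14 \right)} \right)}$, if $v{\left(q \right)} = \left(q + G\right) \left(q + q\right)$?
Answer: $- \frac{4758451}{529} \approx -8995.2$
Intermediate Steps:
$b{\left(N,x \right)} = \frac{2 x}{N + x}$
$v{\left(q \right)} = 2 q \left(12 + q\right)$ ($v{\left(q \right)} = \left(q + 12\right) \left(q + q\right) = \left(12 + q\right) 2 q = 2 q \left(12 + q\right)$)
$-8963 - v{\left(b{\left(-9,-14 \right)} \right)} = -8963 - 2 \cdot 2 \left(-14\right) \frac{1}{-9 - 14} \left(12 + 2 \left(-14\right) \frac{1}{-9 - 14}\right) = -8963 - 2 \cdot 2 \left(-14\right) \frac{1}{-23} \left(12 + 2 \left(-14\right) \frac{1}{-23}\right) = -8963 - 2 \cdot 2 \left(-14\right) \left(- \frac{1}{23}\right) \left(12 + 2 \left(-14\right) \left(- \frac{1}{23}\right)\right) = -8963 - 2 \cdot \frac{28}{23} \left(12 + \frac{28}{23}\right) = -8963 - 2 \cdot \frac{28}{23} \cdot \frac{304}{23} = -8963 - \frac{17024}{529} = - \frac{4758451}{529}$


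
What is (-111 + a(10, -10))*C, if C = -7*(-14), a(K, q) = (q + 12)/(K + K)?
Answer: -54341/5 ≈ -10868.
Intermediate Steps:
a(K, q) = (12 + q)/(2*K) (a(K, q) = (12 + q)/((2*K)) = (12 + q)*(1/(2*K)) = (12 + q)/(2*K))
C = 98
(-111 + a(10, -10))*C = (-111 + (½)*(12 - 10)/10)*98 = (-111 + (½)*(⅒)*2)*98 = (-111 + ⅒)*98 = -1109/10*98 = -54341/5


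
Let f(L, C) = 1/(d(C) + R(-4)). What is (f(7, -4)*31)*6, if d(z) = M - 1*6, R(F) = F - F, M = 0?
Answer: -31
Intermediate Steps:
R(F) = 0
d(z) = -6 (d(z) = 0 - 1*6 = 0 - 6 = -6)
f(L, C) = -⅙ (f(L, C) = 1/(-6 + 0) = 1/(-6) = -⅙)
(f(7, -4)*31)*6 = -⅙*31*6 = -31/6*6 = -31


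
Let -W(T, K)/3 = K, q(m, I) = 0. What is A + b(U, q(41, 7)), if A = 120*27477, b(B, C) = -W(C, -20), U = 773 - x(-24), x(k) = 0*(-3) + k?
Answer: 3297180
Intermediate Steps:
W(T, K) = -3*K
x(k) = k (x(k) = 0 + k = k)
U = 797 (U = 773 - 1*(-24) = 773 + 24 = 797)
b(B, C) = -60 (b(B, C) = -(-3)*(-20) = -1*60 = -60)
A = 3297240
A + b(U, q(41, 7)) = 3297240 - 60 = 3297180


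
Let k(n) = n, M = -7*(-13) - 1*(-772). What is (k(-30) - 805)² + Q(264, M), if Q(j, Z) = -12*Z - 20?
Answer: 686849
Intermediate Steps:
M = 863 (M = 91 + 772 = 863)
Q(j, Z) = -20 - 12*Z
(k(-30) - 805)² + Q(264, M) = (-30 - 805)² + (-20 - 12*863) = (-835)² + (-20 - 10356) = 697225 - 10376 = 686849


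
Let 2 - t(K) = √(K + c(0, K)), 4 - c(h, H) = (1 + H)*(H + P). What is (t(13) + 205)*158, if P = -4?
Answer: 32706 - 158*I*√109 ≈ 32706.0 - 1649.6*I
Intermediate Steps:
c(h, H) = 4 - (1 + H)*(-4 + H) (c(h, H) = 4 - (1 + H)*(H - 4) = 4 - (1 + H)*(-4 + H))
t(K) = 2 - √(8 - K² + 4*K) (t(K) = 2 - √(K + (8 - K² + 3*K)) = 2 - √(8 - K² + 4*K))
(t(13) + 205)*158 = ((2 - √(8 - 1*13² + 4*13)) + 205)*158 = ((2 - √(8 - 1*169 + 52)) + 205)*158 = ((2 - √(8 - 169 + 52)) + 205)*158 = ((2 - √(-109)) + 205)*158 = ((2 - I*√109) + 205)*158 = (207 - I*√109)*158 = 32706 - 158*I*√109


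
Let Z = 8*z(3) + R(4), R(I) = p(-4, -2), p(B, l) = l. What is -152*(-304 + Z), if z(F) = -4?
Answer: 51376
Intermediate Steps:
R(I) = -2
Z = -34 (Z = 8*(-4) - 2 = -32 - 2 = -34)
-152*(-304 + Z) = -152*(-304 - 34) = -152*(-338) = 51376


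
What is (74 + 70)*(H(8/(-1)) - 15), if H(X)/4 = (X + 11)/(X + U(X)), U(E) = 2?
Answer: -2448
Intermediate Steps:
H(X) = 4*(11 + X)/(2 + X) (H(X) = 4*((X + 11)/(X + 2)) = 4*((11 + X)/(2 + X)) = 4*(11 + X)/(2 + X))
(74 + 70)*(H(8/(-1)) - 15) = (74 + 70)*(4*(11 + 8/(-1))/(2 + 8/(-1)) - 15) = 144*(4*(11 + 8*(-1))/(2 + 8*(-1)) - 15) = 144*(4*(11 - 8)/(2 - 8) - 15) = 144*(4*3/(-6) - 15) = 144*(4*(-⅙)*3 - 15) = 144*(-2 - 15) = 144*(-17) = -2448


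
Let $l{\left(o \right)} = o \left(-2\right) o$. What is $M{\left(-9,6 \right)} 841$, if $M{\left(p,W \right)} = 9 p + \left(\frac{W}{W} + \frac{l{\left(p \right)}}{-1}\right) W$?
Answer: $754377$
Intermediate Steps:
$l{\left(o \right)} = - 2 o^{2}$ ($l{\left(o \right)} = - 2 o o = - 2 o^{2}$)
$M{\left(p,W \right)} = 9 p + W \left(1 + 2 p^{2}\right)$ ($M{\left(p,W \right)} = 9 p + \left(\frac{W}{W} + \frac{\left(-2\right) p^{2}}{-1}\right) W = 9 p + \left(1 + - 2 p^{2} \left(-1\right)\right) W = 9 p + \left(1 + 2 p^{2}\right) W = 9 p + W \left(1 + 2 p^{2}\right)$)
$M{\left(-9,6 \right)} 841 = \left(6 + 9 \left(-9\right) + 2 \cdot 6 \left(-9\right)^{2}\right) 841 = \left(6 - 81 + 2 \cdot 6 \cdot 81\right) 841 = \left(6 - 81 + 972\right) 841 = 897 \cdot 841 = 754377$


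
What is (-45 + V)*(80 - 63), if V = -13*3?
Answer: -1428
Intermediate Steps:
V = -39
(-45 + V)*(80 - 63) = (-45 - 39)*(80 - 63) = -84*17 = -1428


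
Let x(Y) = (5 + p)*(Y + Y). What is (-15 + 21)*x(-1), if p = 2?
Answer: -84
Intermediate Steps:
x(Y) = 14*Y (x(Y) = (5 + 2)*(Y + Y) = 7*(2*Y) = 14*Y)
(-15 + 21)*x(-1) = (-15 + 21)*(14*(-1)) = 6*(-14) = -84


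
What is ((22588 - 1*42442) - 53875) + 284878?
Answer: 211149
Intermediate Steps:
((22588 - 1*42442) - 53875) + 284878 = ((22588 - 42442) - 53875) + 284878 = (-19854 - 53875) + 284878 = -73729 + 284878 = 211149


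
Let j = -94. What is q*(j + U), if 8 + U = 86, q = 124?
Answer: -1984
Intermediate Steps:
U = 78 (U = -8 + 86 = 78)
q*(j + U) = 124*(-94 + 78) = 124*(-16) = -1984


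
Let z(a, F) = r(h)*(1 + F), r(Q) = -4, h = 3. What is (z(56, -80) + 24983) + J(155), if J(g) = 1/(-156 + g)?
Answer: 25298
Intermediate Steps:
z(a, F) = -4 - 4*F (z(a, F) = -4*(1 + F) = -4 - 4*F)
(z(56, -80) + 24983) + J(155) = ((-4 - 4*(-80)) + 24983) + 1/(-156 + 155) = ((-4 + 320) + 24983) + 1/(-1) = (316 + 24983) - 1 = 25299 - 1 = 25298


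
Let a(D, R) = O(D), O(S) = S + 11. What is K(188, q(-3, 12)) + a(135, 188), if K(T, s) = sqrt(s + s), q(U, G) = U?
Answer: 146 + I*sqrt(6) ≈ 146.0 + 2.4495*I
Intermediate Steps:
O(S) = 11 + S
a(D, R) = 11 + D
K(T, s) = sqrt(2)*sqrt(s) (K(T, s) = sqrt(2*s) = sqrt(2)*sqrt(s))
K(188, q(-3, 12)) + a(135, 188) = sqrt(2)*sqrt(-3) + (11 + 135) = sqrt(2)*(I*sqrt(3)) + 146 = I*sqrt(6) + 146 = 146 + I*sqrt(6)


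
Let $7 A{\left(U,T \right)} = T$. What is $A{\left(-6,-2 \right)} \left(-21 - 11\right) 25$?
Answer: $\frac{1600}{7} \approx 228.57$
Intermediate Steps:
$A{\left(U,T \right)} = \frac{T}{7}$
$A{\left(-6,-2 \right)} \left(-21 - 11\right) 25 = \frac{1}{7} \left(-2\right) \left(-21 - 11\right) 25 = \left(- \frac{2}{7}\right) \left(-32\right) 25 = \frac{64}{7} \cdot 25 = \frac{1600}{7}$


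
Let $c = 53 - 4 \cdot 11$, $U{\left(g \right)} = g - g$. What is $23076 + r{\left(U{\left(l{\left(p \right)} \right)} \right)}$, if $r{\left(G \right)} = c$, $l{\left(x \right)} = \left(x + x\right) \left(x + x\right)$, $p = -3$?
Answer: $23085$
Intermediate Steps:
$l{\left(x \right)} = 4 x^{2}$ ($l{\left(x \right)} = 2 x 2 x = 4 x^{2}$)
$U{\left(g \right)} = 0$
$c = 9$ ($c = 53 - 44 = 9$)
$r{\left(G \right)} = 9$
$23076 + r{\left(U{\left(l{\left(p \right)} \right)} \right)} = 23076 + 9 = 23085$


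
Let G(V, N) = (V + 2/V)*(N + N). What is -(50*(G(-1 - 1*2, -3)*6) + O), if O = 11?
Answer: -6611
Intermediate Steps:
G(V, N) = 2*N*(V + 2/V) (G(V, N) = (V + 2/V)*(2*N) = 2*N*(V + 2/V))
-(50*(G(-1 - 1*2, -3)*6) + O) = -(50*((2*(-3)*(2 + (-1 - 1*2)²)/(-1 - 1*2))*6) + 11) = -(50*((2*(-3)*(2 + (-1 - 2)²)/(-1 - 2))*6) + 11) = -(50*((2*(-3)*(2 + (-3)²)/(-3))*6) + 11) = -(50*((2*(-3)*(-⅓)*(2 + 9))*6) + 11) = -(50*((2*(-3)*(-⅓)*11)*6) + 11) = -(50*(22*6) + 11) = -(50*132 + 11) = -(6600 + 11) = -1*6611 = -6611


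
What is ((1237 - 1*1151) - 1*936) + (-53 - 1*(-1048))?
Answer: 145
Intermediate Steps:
((1237 - 1*1151) - 1*936) + (-53 - 1*(-1048)) = ((1237 - 1151) - 936) + (-53 + 1048) = (86 - 936) + 995 = -850 + 995 = 145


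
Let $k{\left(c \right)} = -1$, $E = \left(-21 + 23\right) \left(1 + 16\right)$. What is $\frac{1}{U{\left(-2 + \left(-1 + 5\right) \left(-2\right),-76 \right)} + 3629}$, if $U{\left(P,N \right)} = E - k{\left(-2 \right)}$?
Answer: $\frac{1}{3664} \approx 0.00027293$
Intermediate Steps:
$E = 34$ ($E = 2 \cdot 17 = 34$)
$U{\left(P,N \right)} = 35$ ($U{\left(P,N \right)} = 34 - -1 = 34 + 1 = 35$)
$\frac{1}{U{\left(-2 + \left(-1 + 5\right) \left(-2\right),-76 \right)} + 3629} = \frac{1}{35 + 3629} = \frac{1}{3664}$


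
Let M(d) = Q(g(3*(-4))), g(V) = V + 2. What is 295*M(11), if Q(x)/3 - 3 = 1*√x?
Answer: 2655 + 885*I*√10 ≈ 2655.0 + 2798.6*I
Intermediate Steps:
g(V) = 2 + V
Q(x) = 9 + 3*√x (Q(x) = 9 + 3*(1*√x) = 9 + 3*√x)
M(d) = 9 + 3*I*√10 (M(d) = 9 + 3*√(2 + 3*(-4)) = 9 + 3*√(2 - 12) = 9 + 3*√(-10) = 9 + 3*(I*√10) = 9 + 3*I*√10)
295*M(11) = 295*(9 + 3*I*√10) = 2655 + 885*I*√10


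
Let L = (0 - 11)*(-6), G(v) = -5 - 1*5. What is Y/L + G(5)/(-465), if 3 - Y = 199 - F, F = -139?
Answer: -3447/682 ≈ -5.0543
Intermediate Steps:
G(v) = -10 (G(v) = -5 - 5 = -10)
Y = -335 (Y = 3 - (199 - 1*(-139)) = 3 - (199 + 139) = 3 - 1*338 = 3 - 338 = -335)
L = 66 (L = -11*(-6) = 66)
Y/L + G(5)/(-465) = -335/66 - 10/(-465) = -335*1/66 - 10*(-1/465) = -335/66 + 2/93 = -3447/682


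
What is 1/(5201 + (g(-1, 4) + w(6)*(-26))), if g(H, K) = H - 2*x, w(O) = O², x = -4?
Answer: 1/4272 ≈ 0.00023408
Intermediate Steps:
g(H, K) = 8 + H (g(H, K) = H - 2*(-4) = H + 8 = 8 + H)
1/(5201 + (g(-1, 4) + w(6)*(-26))) = 1/(5201 + ((8 - 1) + 6²*(-26))) = 1/(5201 + (7 + 36*(-26))) = 1/(5201 + (7 - 936)) = 1/(5201 - 929) = 1/4272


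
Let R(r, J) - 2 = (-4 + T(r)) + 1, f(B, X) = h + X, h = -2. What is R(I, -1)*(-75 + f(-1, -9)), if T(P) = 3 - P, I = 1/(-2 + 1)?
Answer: -258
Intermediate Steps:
f(B, X) = -2 + X
I = -1 (I = 1/(-1) = -1)
R(r, J) = 2 - r (R(r, J) = 2 + ((-4 + (3 - r)) + 1) = 2 + ((-1 - r) + 1) = 2 - r)
R(I, -1)*(-75 + f(-1, -9)) = (2 - 1*(-1))*(-75 + (-2 - 9)) = (2 + 1)*(-75 - 11) = 3*(-86) = -258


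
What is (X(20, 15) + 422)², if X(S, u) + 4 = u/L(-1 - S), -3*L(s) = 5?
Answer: 167281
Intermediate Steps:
L(s) = -5/3 (L(s) = -⅓*5 = -5/3)
X(S, u) = -4 - 3*u/5 (X(S, u) = -4 + u/(-5/3) = -4 + u*(-⅗) = -4 - 3*u/5)
(X(20, 15) + 422)² = ((-4 - ⅗*15) + 422)² = ((-4 - 9) + 422)² = (-13 + 422)² = 409² = 167281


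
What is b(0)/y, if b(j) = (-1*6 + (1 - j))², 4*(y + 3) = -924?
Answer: -25/234 ≈ -0.10684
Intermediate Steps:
y = -234 (y = -3 + (¼)*(-924) = -3 - 231 = -234)
b(j) = (-5 - j)² (b(j) = (-6 + (1 - j))² = (-5 - j)²)
b(0)/y = (5 + 0)²/(-234) = 5²*(-1/234) = 25*(-1/234) = -25/234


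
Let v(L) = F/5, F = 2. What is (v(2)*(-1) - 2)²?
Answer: 144/25 ≈ 5.7600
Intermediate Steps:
v(L) = ⅖ (v(L) = 2/5 = 2*(⅕) = ⅖)
(v(2)*(-1) - 2)² = ((⅖)*(-1) - 2)² = (-⅖ - 2)² = (-12/5)² = 144/25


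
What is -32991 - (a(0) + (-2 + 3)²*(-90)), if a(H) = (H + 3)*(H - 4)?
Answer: -32889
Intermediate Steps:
a(H) = (-4 + H)*(3 + H) (a(H) = (3 + H)*(-4 + H) = (-4 + H)*(3 + H))
-32991 - (a(0) + (-2 + 3)²*(-90)) = -32991 - ((-12 + 0² - 1*0) + (-2 + 3)²*(-90)) = -32991 - ((-12 + 0 + 0) + 1²*(-90)) = -32991 - (-12 + 1*(-90)) = -32991 - (-12 - 90) = -32991 - 1*(-102) = -32991 + 102 = -32889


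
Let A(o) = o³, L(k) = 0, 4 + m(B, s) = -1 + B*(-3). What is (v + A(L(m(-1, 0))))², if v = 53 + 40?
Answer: 8649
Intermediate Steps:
m(B, s) = -5 - 3*B (m(B, s) = -4 + (-1 + B*(-3)) = -4 + (-1 - 3*B) = -5 - 3*B)
v = 93
(v + A(L(m(-1, 0))))² = (93 + 0³)² = (93 + 0)² = 93² = 8649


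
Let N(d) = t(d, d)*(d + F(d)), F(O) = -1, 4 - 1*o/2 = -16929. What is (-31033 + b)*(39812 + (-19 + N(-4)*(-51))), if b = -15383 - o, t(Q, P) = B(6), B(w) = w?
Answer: -3317493086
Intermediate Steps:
o = 33866 (o = 8 - 2*(-16929) = 8 + 33858 = 33866)
t(Q, P) = 6
N(d) = -6 + 6*d (N(d) = 6*(d - 1) = 6*(-1 + d) = -6 + 6*d)
b = -49249 (b = -15383 - 1*33866 = -15383 - 33866 = -49249)
(-31033 + b)*(39812 + (-19 + N(-4)*(-51))) = (-31033 - 49249)*(39812 + (-19 + (-6 + 6*(-4))*(-51))) = -80282*(39812 + (-19 + (-6 - 24)*(-51))) = -80282*(39812 + (-19 - 30*(-51))) = -80282*(39812 + (-19 + 1530)) = -80282*(39812 + 1511) = -80282*41323 = -3317493086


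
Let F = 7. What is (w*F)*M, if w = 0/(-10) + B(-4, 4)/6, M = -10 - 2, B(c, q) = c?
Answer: 56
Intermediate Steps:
M = -12
w = -2/3 (w = 0/(-10) - 4/6 = 0*(-1/10) - 4*1/6 = 0 - 2/3 = -2/3 ≈ -0.66667)
(w*F)*M = -2/3*7*(-12) = -14/3*(-12) = 56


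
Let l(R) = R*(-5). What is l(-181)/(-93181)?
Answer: -905/93181 ≈ -0.0097123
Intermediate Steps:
l(R) = -5*R
l(-181)/(-93181) = -5*(-181)/(-93181) = 905*(-1/93181) = -905/93181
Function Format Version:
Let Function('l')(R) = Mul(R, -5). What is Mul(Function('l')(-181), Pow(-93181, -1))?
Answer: Rational(-905, 93181) ≈ -0.0097123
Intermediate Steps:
Function('l')(R) = Mul(-5, R)
Mul(Function('l')(-181), Pow(-93181, -1)) = Mul(Mul(-5, -181), Pow(-93181, -1)) = Mul(905, Rational(-1, 93181)) = Rational(-905, 93181)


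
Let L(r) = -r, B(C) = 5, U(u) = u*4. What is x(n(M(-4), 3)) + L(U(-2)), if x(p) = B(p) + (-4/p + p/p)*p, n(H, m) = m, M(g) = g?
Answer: 12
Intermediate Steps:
U(u) = 4*u
x(p) = 5 + p*(1 - 4/p) (x(p) = 5 + (-4/p + p/p)*p = 5 + (-4/p + 1)*p = 5 + (1 - 4/p)*p = 5 + p*(1 - 4/p))
x(n(M(-4), 3)) + L(U(-2)) = (1 + 3) - 4*(-2) = 4 - 1*(-8) = 4 + 8 = 12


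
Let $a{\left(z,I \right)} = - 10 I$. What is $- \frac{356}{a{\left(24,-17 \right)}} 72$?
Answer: $- \frac{12816}{85} \approx -150.78$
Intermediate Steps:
$- \frac{356}{a{\left(24,-17 \right)}} 72 = - \frac{356}{\left(-10\right) \left(-17\right)} 72 = - \frac{356}{170} \cdot 72 = \left(-356\right) \frac{1}{170} \cdot 72 = \left(- \frac{178}{85}\right) 72 = - \frac{12816}{85}$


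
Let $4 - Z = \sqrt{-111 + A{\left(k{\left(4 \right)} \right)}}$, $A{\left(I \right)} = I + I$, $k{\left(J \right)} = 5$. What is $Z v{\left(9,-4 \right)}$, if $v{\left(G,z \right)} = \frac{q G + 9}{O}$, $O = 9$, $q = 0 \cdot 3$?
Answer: $4 - i \sqrt{101} \approx 4.0 - 10.05 i$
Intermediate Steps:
$q = 0$
$A{\left(I \right)} = 2 I$
$Z = 4 - i \sqrt{101}$ ($Z = 4 - \sqrt{-111 + 2 \cdot 5} = 4 - \sqrt{-111 + 10} = 4 - \sqrt{-101} = 4 - i \sqrt{101} \approx 4.0 - 10.05 i$)
$v{\left(G,z \right)} = 1$ ($v{\left(G,z \right)} = \frac{0 G + 9}{9} = \left(0 + 9\right) \frac{1}{9} = 9 \cdot \frac{1}{9} = 1$)
$Z v{\left(9,-4 \right)} = \left(4 - i \sqrt{101}\right) 1 = 4 - i \sqrt{101}$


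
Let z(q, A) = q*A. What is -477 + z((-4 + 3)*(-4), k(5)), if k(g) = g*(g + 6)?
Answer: -257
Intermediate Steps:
k(g) = g*(6 + g)
z(q, A) = A*q
-477 + z((-4 + 3)*(-4), k(5)) = -477 + (5*(6 + 5))*((-4 + 3)*(-4)) = -477 + (5*11)*(-1*(-4)) = -477 + 55*4 = -477 + 220 = -257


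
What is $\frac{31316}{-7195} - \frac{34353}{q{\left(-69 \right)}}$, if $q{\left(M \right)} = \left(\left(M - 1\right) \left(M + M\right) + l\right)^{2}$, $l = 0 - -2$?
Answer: $- \frac{2923728674939}{671683785580} \approx -4.3528$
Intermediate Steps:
$l = 2$ ($l = 0 + 2 = 2$)
$q{\left(M \right)} = \left(2 + 2 M \left(-1 + M\right)\right)^{2}$ ($q{\left(M \right)} = \left(\left(M - 1\right) \left(M + M\right) + 2\right)^{2} = \left(\left(-1 + M\right) 2 M + 2\right)^{2} = \left(2 M \left(-1 + M\right) + 2\right)^{2} = \left(2 + 2 M \left(-1 + M\right)\right)^{2}$)
$\frac{31316}{-7195} - \frac{34353}{q{\left(-69 \right)}} = \frac{31316}{-7195} - \frac{34353}{4 \left(1 + \left(-69\right)^{2} - -69\right)^{2}} = 31316 \left(- \frac{1}{7195}\right) - \frac{34353}{4 \left(1 + 4761 + 69\right)^{2}} = - \frac{31316}{7195} - \frac{34353}{4 \cdot 4831^{2}} = - \frac{31316}{7195} - \frac{34353}{4 \cdot 23338561} = - \frac{31316}{7195} - \frac{34353}{93354244} = - \frac{2923728674939}{671683785580}$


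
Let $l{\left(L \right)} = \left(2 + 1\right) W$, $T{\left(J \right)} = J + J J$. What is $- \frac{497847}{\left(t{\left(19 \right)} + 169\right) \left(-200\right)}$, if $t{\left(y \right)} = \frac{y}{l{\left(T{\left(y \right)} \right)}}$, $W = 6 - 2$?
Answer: $\frac{1493541}{102350} \approx 14.592$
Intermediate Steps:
$T{\left(J \right)} = J + J^{2}$
$W = 4$ ($W = 6 - 2 = 4$)
$l{\left(L \right)} = 12$ ($l{\left(L \right)} = \left(2 + 1\right) 4 = 3 \cdot 4 = 12$)
$t{\left(y \right)} = \frac{y}{12}$
$- \frac{497847}{\left(t{\left(19 \right)} + 169\right) \left(-200\right)} = - \frac{497847}{\left(\frac{1}{12} \cdot 19 + 169\right) \left(-200\right)} = - \frac{497847}{\left(\frac{19}{12} + 169\right) \left(-200\right)} = - \frac{497847}{\frac{2047}{12} \left(-200\right)} = - \frac{497847}{- \frac{102350}{3}} = \left(-497847\right) \left(- \frac{3}{102350}\right) = \frac{1493541}{102350}$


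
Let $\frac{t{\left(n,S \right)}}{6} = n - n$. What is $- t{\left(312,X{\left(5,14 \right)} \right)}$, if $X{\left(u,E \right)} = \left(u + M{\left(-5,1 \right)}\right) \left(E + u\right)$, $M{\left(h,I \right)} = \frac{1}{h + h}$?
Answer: $0$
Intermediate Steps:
$M{\left(h,I \right)} = \frac{1}{2 h}$
$X{\left(u,E \right)} = \left(- \frac{1}{10} + u\right) \left(E + u\right)$ ($X{\left(u,E \right)} = \left(u + \frac{1}{2 \left(-5\right)}\right) \left(E + u\right) = \left(u + \frac{1}{2} \left(- \frac{1}{5}\right)\right) \left(E + u\right) = \left(u - \frac{1}{10}\right) \left(E + u\right) = \left(- \frac{1}{10} + u\right) \left(E + u\right)$)
$t{\left(n,S \right)} = 0$ ($t{\left(n,S \right)} = 6 \left(n - n\right) = 6 \cdot 0 = 0$)
$- t{\left(312,X{\left(5,14 \right)} \right)} = \left(-1\right) 0 = 0$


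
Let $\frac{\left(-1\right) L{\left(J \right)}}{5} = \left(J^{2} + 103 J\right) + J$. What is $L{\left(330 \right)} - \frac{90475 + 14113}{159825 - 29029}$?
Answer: $- \frac{23415780047}{32699} \approx -7.161 \cdot 10^{5}$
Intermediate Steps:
$L{\left(J \right)} = - 520 J - 5 J^{2}$ ($L{\left(J \right)} = - 5 \left(\left(J^{2} + 103 J\right) + J\right) = - 5 \left(J^{2} + 104 J\right) = - 520 J - 5 J^{2}$)
$L{\left(330 \right)} - \frac{90475 + 14113}{159825 - 29029} = \left(-5\right) 330 \left(104 + 330\right) - \frac{90475 + 14113}{159825 - 29029} = \left(-5\right) 330 \cdot 434 - \frac{104588}{159825 + \left(-46998 + 17969\right)} = -716100 - \frac{104588}{159825 - 29029} = -716100 - \frac{104588}{130796} = -716100 - 104588 \cdot \frac{1}{130796} = -716100 - \frac{26147}{32699} = - \frac{23415780047}{32699}$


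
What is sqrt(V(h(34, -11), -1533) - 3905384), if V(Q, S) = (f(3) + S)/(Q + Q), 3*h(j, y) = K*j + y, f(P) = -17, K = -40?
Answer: I*sqrt(815635188841)/457 ≈ 1976.2*I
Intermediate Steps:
h(j, y) = -40*j/3 + y/3 (h(j, y) = (-40*j + y)/3 = (y - 40*j)/3 = -40*j/3 + y/3)
V(Q, S) = (-17 + S)/(2*Q) (V(Q, S) = (-17 + S)/(Q + Q) = (-17 + S)/((2*Q)) = (-17 + S)*(1/(2*Q)) = (-17 + S)/(2*Q))
sqrt(V(h(34, -11), -1533) - 3905384) = sqrt((-17 - 1533)/(2*(-40/3*34 + (1/3)*(-11))) - 3905384) = sqrt((1/2)*(-1550)/(-1360/3 - 11/3) - 3905384) = sqrt((1/2)*(-1550)/(-457) - 3905384) = sqrt((1/2)*(-1/457)*(-1550) - 3905384) = sqrt(775/457 - 3905384) = sqrt(-1784759713/457) = I*sqrt(815635188841)/457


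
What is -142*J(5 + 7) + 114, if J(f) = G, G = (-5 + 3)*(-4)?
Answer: -1022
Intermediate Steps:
G = 8 (G = -2*(-4) = 8)
J(f) = 8
-142*J(5 + 7) + 114 = -142*8 + 114 = -1136 + 114 = -1022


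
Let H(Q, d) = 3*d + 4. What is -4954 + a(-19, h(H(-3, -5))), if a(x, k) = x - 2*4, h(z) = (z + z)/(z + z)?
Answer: -4981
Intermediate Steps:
H(Q, d) = 4 + 3*d
h(z) = 1 (h(z) = (2*z)/((2*z)) = (2*z)*(1/(2*z)) = 1)
a(x, k) = -8 + x (a(x, k) = x - 8 = -8 + x)
-4954 + a(-19, h(H(-3, -5))) = -4954 + (-8 - 19) = -4954 - 27 = -4981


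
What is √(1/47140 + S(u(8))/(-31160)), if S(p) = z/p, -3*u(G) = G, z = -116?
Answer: I*√1853940740645/36722060 ≈ 0.037078*I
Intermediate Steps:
u(G) = -G/3
S(p) = -116/p
√(1/47140 + S(u(8))/(-31160)) = √(1/47140 - 116/((-⅓*8))/(-31160)) = √(1/47140 - 116/(-8/3)*(-1/31160)) = √(1/47140 - 116*(-3/8)*(-1/31160)) = √(1/47140 + (87/2)*(-1/31160)) = √(1/47140 - 87/62320) = √(-201943/146888240) = I*√1853940740645/36722060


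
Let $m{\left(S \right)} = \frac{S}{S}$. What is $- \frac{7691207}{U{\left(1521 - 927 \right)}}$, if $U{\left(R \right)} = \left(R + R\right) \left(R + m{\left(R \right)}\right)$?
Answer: $- \frac{7691207}{706860} \approx -10.881$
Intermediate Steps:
$m{\left(S \right)} = 1$
$U{\left(R \right)} = 2 R \left(1 + R\right)$ ($U{\left(R \right)} = \left(R + R\right) \left(R + 1\right) = 2 R \left(1 + R\right)$)
$- \frac{7691207}{U{\left(1521 - 927 \right)}} = - \frac{7691207}{2 \left(1521 - 927\right) \left(1 + \left(1521 - 927\right)\right)} = - \frac{7691207}{2 \cdot 594 \left(1 + 594\right)} = - \frac{7691207}{2 \cdot 594 \cdot 595} = - \frac{7691207}{706860}$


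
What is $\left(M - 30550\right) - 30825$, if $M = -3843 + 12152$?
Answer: $-53066$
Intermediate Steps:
$M = 8309$
$\left(M - 30550\right) - 30825 = \left(8309 - 30550\right) - 30825 = -22241 - 30825 = -53066$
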